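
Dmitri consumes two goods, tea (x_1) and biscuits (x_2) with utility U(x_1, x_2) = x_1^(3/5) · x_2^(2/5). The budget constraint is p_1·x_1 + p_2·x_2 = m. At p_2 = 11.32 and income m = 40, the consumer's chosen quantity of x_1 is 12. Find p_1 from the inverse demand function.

p_1 = 2

MU_x_1/MU_x_2 = (0.6·x_2)/(0.4·x_1); tangency sets this equal to p_1/p_2.
So 0.6·p_2·x_2 = 0.4·p_1·x_1; combined with the budget, a share 0.6 of income goes to x_1.
Demand: x_1*(p_1,p_2,m) = 0.6·m/p_1 and x_2* = 0.4·m/p_2.
Set x_1* = 12 in the demand function and solve for p_1: p_1 = 2.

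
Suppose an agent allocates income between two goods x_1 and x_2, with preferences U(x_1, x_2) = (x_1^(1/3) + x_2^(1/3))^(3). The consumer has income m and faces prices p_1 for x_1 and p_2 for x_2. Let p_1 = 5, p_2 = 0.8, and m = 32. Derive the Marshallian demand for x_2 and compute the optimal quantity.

x_2* = 28.5714

MRS = MU_x_1/MU_x_2 = (x_2/x_1)^(2/3). Set equal to p_1/p_2.
Hence x_2/x_1 = (p_1/p_2)^(1/(2/3)), i.e. raised to the 1.5 power.
Substitute x_2 = (x_2/x_1)·x_1 into the budget: x_1* = m/(p_1 + p_2·(x_2/x_1)).
Numerically x_2/x_1 = 15.625, so x_1* = 32/(5 + 0.8·15.625) = 1.8286 and x_2* = 15.625·1.8286 = 28.5714.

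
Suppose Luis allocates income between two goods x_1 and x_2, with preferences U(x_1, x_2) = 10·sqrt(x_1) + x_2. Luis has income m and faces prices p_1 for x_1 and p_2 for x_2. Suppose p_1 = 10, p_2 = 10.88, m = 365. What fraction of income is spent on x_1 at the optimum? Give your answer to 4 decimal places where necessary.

Utility is quasi-linear in x_2; the FOC for x_1 is 5/√x_1 = p_1/p_2.
Thus x_1* = (5·p_2/p_1)² — independent of m — with the rest of income spent on x_2.
Plugging in: x_1* = (5·10.88/10)² = 29.5936, x_2* = 6.3478.
Expenditure on x_1: 10·29.5936 = 295.936; share = 0.8108.

share on x_1 = 0.8108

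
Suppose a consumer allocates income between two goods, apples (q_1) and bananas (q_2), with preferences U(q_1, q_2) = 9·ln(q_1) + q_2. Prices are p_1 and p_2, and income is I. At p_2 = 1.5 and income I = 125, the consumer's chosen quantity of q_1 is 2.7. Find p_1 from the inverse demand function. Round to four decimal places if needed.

Set MRS = p_1/p_2: (9/q_1)/1 = p_1/p_2.
So q_1*(p_1,p_2) = 9·p_2/p_1, independent of income; and q_2* = (I − 9·p_2)/p_2.
Set q_1* = 2.7 in the demand function and solve for p_1: p_1 = 5.

p_1 = 5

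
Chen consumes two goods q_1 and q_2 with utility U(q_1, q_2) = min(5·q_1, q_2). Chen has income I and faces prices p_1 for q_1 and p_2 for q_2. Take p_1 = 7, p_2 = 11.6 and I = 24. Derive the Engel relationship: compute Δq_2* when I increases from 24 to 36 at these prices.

Δq_2* = 0.9231

Here 7 + 5·11.6 = 65, giving q_2* = 1.8462.
At I' = 36: q_2* = 2.7692. Change: 2.7692 − 1.8462 = 0.9231.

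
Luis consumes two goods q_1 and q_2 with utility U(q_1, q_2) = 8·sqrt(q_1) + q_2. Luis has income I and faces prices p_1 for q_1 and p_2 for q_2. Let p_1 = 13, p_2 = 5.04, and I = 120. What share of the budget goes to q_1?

Solve: √q_1 = 4·p_2/p_1, so q_1*(p_1,p_2) = (4·p_2/p_1)², and q_2* = (I − p_1·q_1*)/p_2.
Plugging in: q_1* = (4·5.04/13)² = 2.4049, q_2* = 17.6064.
Expenditure on q_1: 13·2.4049 = 31.2635; share = 0.2605.

share on q_1 = 0.2605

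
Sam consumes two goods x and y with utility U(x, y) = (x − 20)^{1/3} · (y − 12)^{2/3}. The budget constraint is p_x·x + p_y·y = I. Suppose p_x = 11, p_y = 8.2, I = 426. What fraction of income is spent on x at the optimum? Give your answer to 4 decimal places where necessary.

share on x = 0.6006

This is Cobb-Douglas in (x−20, y−12): tangency gives 1/3·p_y·(y−12) = 2/3·p_x·(x−20).
Substituting into the budget: x* = 20 + 1/3·(I − 20·p_x − 12·p_y)/p_x, and y* = 12 + 2/3·(…)/p_y.
Discretionary income = 426 − 20·11 − 12·8.2 = 107.6; x* = 20 + 1/3·107.6/11 = 23.2606; y* = 12 + 2/3·107.6/8.2 = 20.748.
Expenditure on x: 11·23.2606 = 255.8667; share = 0.6006.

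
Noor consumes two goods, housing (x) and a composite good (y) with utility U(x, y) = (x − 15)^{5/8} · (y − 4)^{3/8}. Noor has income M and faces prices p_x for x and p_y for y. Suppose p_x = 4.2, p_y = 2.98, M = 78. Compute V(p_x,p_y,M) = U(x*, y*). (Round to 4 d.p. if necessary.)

Let x' = x−15, y' = y−4. MRS = (5/3)·y'/x' = p_x/p_y.
Substituting into the budget: x* = 15 + 0.625·(M − 15·p_x − 4·p_y)/p_x, and y* = 4 + 0.375·(…)/p_y.
Discretionary income = 78 − 15·4.2 − 4·2.98 = 3.08; x* = 15 + 0.625·3.08/4.2 = 15.4583; y* = 4 + 0.375·3.08/2.98 = 4.3876.
Utility at the optimum: U(15.4583, 4.3876) = 0.4304.

V = 0.4304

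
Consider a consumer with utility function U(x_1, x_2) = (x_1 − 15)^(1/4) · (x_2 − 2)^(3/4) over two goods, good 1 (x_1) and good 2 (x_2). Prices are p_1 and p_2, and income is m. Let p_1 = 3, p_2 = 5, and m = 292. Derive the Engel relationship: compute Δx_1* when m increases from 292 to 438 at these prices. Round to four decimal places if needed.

This is Cobb-Douglas in (x_1−15, x_2−2): tangency gives 0.25·p_2·(x_2−2) = 0.75·p_1·(x_1−15).
After buying the subsistence bundle (15, 2), a share 0.25 of the remaining income goes to x_1: x_1* = 15 + 0.25·(m − 15p_1 − 2p_2)/p_1.
Discretionary income = 292 − 15·3 − 2·5 = 237; x_1* = 15 + 0.25·237/3 = 34.75.
At m' = 438: x_1* = 46.9167. Change: 46.9167 − 34.75 = 12.1667.

Δx_1* = 12.1667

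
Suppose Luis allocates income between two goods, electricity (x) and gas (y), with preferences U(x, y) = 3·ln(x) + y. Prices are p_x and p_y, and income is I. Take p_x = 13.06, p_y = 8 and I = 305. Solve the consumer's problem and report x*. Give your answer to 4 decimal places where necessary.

x* = 1.8377

MU_x = 3/x, MU_y = 1. Tangency: 3/x = p_x/p_y.
So x*(p_x,p_y) = 3·p_y/p_x, independent of income; and y* = (I − 3·p_y)/p_y.
At the given prices: x* = 3·8/13.06 = 1.8377.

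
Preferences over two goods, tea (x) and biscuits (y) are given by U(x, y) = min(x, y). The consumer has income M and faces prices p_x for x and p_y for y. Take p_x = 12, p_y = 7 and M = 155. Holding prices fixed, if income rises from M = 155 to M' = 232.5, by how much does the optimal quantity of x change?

With perfect complements, no substitution: consume in ratio x:y = 1:1.
Budget: p_x·x + p_y·x = M, so (p_x + p_y)·x = M.
Demand: x*(p_x,p_y,M) = M/(p_x + p_y), y* = M/(p_x + p_y).
Here 12 + 7 = 19, giving x* = 8.1579.
At M' = 232.5: x* = 12.2368. Change: 12.2368 − 8.1579 = 4.0789.

Δx* = 4.0789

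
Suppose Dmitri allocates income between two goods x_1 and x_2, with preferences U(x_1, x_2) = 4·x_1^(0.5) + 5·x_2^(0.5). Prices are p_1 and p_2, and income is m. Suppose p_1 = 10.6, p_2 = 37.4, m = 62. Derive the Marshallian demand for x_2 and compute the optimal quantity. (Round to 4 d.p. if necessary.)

MRS = MU_x_1/MU_x_2 = (4/5)·(x_2/x_1)^(0.5). Set equal to p_1/p_2.
Solve for the ratio: x_2/x_1 = [(5/4)·p_1/p_2]^(2).
Substitute x_2 = (x_2/x_1)·x_1 into the budget: x_1* = m/(p_1 + p_2·(x_2/x_1)).
Numerically x_2/x_1 = 0.125513, so x_1* = 62/(10.6 + 37.4·0.125513) = 4.0538 and x_2* = 0.125513·4.0538 = 0.5088.

x_2* = 0.5088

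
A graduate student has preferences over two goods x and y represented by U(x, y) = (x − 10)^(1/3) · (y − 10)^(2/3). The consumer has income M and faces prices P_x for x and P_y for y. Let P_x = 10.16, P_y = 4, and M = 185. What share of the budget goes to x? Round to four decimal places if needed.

share on x = 0.6274

Substituting into the budget: x* = 10 + 1/3·(M − 10·P_x − 10·P_y)/P_x, and y* = 10 + 2/3·(…)/P_y.
Discretionary income = 185 − 10·10.16 − 10·4 = 43.4; x* = 10 + 1/3·43.4/10.16 = 11.4239; y* = 10 + 2/3·43.4/4 = 17.2333.
Expenditure on x: 10.16·11.4239 = 116.0667; share = 0.6274.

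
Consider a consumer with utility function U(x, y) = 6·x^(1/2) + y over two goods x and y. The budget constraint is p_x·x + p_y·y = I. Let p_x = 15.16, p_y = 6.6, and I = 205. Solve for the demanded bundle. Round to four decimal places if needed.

x* = 1.7058, y* = 27.1424

Utility is quasi-linear in y; the FOC for x is 3/√x = p_x/p_y.
Solve: √x = 3·p_y/p_x, so x*(p_x,p_y) = (3·p_y/p_x)², and y* = (I − p_x·x*)/p_y.
Plugging in: x* = (3·6.6/15.16)² = 1.7058, y* = 27.1424.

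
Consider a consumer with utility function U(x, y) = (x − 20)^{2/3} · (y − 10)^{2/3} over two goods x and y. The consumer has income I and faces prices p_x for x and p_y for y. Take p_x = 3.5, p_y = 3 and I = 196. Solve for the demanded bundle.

x* = 33.7143, y* = 26

MRS = (y−10)/(x−20). Tangency with p_x/p_y gives y−10 = (p_x/p_y)·(x−20).
Substituting into the budget: x* = 20 + 0.5·(I − 20·p_x − 10·p_y)/p_x, and y* = 10 + 0.5·(…)/p_y.
Discretionary income = 196 − 20·3.5 − 10·3 = 96; x* = 20 + 0.5·96/3.5 = 33.7143; y* = 10 + 0.5·96/3 = 26.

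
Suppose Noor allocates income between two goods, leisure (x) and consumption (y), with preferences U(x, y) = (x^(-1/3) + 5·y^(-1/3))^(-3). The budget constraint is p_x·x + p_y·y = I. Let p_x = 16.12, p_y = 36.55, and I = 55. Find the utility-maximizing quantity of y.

MRS = MU_x/MU_y = (1/5)·(y/x)^(4/3). Set equal to p_x/p_y.
Solve for the ratio: y/x = [5·p_x/p_y]^(0.75).
With the ratio pinned down, the budget gives x* = I/(p_x + p_y·(y/x)) and y* = (y/x)·x*.
Numerically y/x = 1.809613, so x* = 55/(16.12 + 36.55·1.809613) = 0.6686 and y* = 1.809613·0.6686 = 1.2099.

y* = 1.2099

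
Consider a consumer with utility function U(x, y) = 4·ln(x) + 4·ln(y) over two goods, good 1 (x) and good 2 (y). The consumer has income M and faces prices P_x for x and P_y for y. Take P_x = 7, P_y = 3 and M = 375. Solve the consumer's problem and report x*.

Tangency: MRS = y/x = P_x/P_y.
Rearranging, P_y·y = P_x·x. Substituting into the budget gives P_x·x·(1 + 1) = M.
Demand: x*(P_x,P_y,M) = 0.5·M/P_x and y* = 0.5·M/P_y.
At P_x=7, P_y=3, M=375: x* = 0.5·375/7 = 26.7857.

x* = 26.7857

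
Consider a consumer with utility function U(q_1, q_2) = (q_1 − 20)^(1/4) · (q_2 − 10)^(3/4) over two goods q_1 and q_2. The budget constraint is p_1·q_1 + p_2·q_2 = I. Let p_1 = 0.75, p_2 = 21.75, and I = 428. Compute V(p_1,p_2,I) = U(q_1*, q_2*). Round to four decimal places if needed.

V = 11.8869

MRS = (1/3)·(q_2−10)/(q_1−20). Tangency with p_1/p_2 gives q_2−10 = 3·(p_1/p_2)·(q_1−20).
After buying the subsistence bundle (20, 10), a share 0.25 of the remaining income goes to q_1: q_1* = 20 + 0.25·(I − 20p_1 − 10p_2)/p_1.
Discretionary income = 428 − 20·0.75 − 10·21.75 = 195.5; q_1* = 20 + 0.25·195.5/0.75 = 85.1667; q_2* = 10 + 0.75·195.5/21.75 = 16.7414.
Utility at the optimum: U(85.1667, 16.7414) = 11.8869.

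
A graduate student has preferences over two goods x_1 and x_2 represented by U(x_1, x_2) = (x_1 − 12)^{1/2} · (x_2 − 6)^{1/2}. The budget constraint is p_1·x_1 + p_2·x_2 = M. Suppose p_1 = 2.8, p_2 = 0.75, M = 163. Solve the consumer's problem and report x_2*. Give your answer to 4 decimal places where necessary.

x_2* = 89.2667

This is Cobb-Douglas in (x_1−12, x_2−6): tangency gives 0.5·p_2·(x_2−6) = 0.5·p_1·(x_1−12).
After buying the subsistence bundle (12, 6), a share 0.5 of the remaining income goes to x_1: x_1* = 12 + 0.5·(M − 12p_1 − 6p_2)/p_1.
Discretionary income = 163 − 12·2.8 − 6·0.75 = 124.9; x_2* = 6 + 0.5·124.9/0.75 = 89.2667.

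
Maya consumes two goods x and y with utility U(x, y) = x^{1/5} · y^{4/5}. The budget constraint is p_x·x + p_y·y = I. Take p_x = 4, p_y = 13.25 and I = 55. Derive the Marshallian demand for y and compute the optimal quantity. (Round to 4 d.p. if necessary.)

Tangency: MRS = (1/4)·y/x = p_x/p_y.
Rearranging, p_y·y = 4·p_x·x. Substituting into the budget gives p_x·x·(1 + 4) = I.
Demand: x*(p_x,p_y,I) = 0.2·I/p_x and y* = 0.8·I/p_y.
At p_x=4, p_y=13.25, I=55: y* = 0.8·55/13.25 = 3.3208.

y* = 3.3208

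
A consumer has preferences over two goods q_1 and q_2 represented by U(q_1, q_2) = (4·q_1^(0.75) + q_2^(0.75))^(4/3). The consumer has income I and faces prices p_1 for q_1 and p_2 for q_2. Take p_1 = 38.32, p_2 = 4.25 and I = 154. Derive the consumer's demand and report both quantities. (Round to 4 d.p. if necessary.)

q_1* = 1.0402, q_2* = 26.856

MRS = MU_q_1/MU_q_2 = 4·(q_2/q_1)^(0.25). Set equal to p_1/p_2.
Hence q_2/q_1 = ((1/4)·p_1/p_2)^(1/(0.25)), i.e. raised to the 4 power.
With the ratio pinned down, the budget gives q_1* = I/(p_1 + p_2·(q_2/q_1)) and q_2* = (q_2/q_1)·q_1*.
Numerically q_2/q_1 = 25.817032, so q_1* = 154/(38.32 + 4.25·25.817032) = 1.0402 and q_2* = 25.817032·1.0402 = 26.856.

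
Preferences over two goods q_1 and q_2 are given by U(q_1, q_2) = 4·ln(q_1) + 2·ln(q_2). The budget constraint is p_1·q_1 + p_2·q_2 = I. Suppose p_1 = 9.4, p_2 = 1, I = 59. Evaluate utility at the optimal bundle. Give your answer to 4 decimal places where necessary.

The MRS is 2·q_2/q_1. Set MRS = p_1/p_2.
Rearranging, p_2·q_2 = (1/2)·p_1·q_1. Substituting into the budget gives p_1·q_1·(1 + (1/2)) = I.
Demand: q_1*(p_1,p_2,I) = 2/3·I/p_1 and q_2* = 1/3·I/p_2.
At p_1=9.4, p_2=1, I=59: q_1* = 2/3·59/9.4 = 4.1844, q_2* = 19.6667.
Utility at the optimum: U(4.1844, 19.6667) = 11.6833.

V = 11.6833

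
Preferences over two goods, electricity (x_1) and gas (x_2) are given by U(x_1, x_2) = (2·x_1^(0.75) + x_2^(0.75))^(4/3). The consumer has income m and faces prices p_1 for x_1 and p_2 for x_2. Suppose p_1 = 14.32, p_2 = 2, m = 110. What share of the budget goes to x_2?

Substitute x_2 = (x_2/x_1)·x_1 into the budget: x_1* = m/(p_1 + p_2·(x_2/x_1)).
Numerically x_2/x_1 = 164.260109, so x_1* = 110/(14.32 + 2·164.260109) = 0.3208 and x_2* = 164.260109·0.3208 = 52.7027.
Expenditure on x_2: 2·52.7027 = 105.4054; share = 0.9582.

share on x_2 = 0.9582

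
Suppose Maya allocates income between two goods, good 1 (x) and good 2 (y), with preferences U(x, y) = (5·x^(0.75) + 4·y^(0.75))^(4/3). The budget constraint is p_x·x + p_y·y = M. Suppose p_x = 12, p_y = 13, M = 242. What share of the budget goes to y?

From the CES first-order condition, (5/4)·(y/x)^(0.25) = p_x/p_y.
Hence y/x = ((4/5)·p_x/p_y)^(1/(0.25)), i.e. raised to the 4 power.
With the ratio pinned down, the budget gives x* = M/(p_x + p_y·(y/x)) and y* = (y/x)·x*.
Numerically y/x = 0.29738, so x* = 242/(12 + 13·0.29738) = 15.2528 and y* = 0.29738·15.2528 = 4.5359.
Expenditure on y: 13·4.5359 = 58.9664; share = 0.2437.

share on y = 0.2437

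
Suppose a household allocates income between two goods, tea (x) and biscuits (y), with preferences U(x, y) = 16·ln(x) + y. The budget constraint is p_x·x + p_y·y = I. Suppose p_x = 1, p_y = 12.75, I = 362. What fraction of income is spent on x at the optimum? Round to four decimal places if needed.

share on x = 0.5635

So x*(p_x,p_y) = 16·p_y/p_x, independent of income; and y* = (I − 16·p_y)/p_y.
At the given prices: x* = 16·12.75/1 = 204, and y* = 12.3922.
Expenditure on x: 1·204 = 204; share = 0.5635.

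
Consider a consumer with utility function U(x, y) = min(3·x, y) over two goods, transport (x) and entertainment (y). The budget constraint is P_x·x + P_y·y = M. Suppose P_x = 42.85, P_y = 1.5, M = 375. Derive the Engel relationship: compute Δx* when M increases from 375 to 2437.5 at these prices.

Δx* = 43.5586

Demand: x*(P_x,P_y,M) = M/(P_x + 3·P_y), y* = 3·M/(P_x + 3·P_y).
Here 42.85 + 3·1.5 = 47.35, giving x* = 7.9197.
At M' = 2437.5: x* = 51.4784. Change: 51.4784 − 7.9197 = 43.5586.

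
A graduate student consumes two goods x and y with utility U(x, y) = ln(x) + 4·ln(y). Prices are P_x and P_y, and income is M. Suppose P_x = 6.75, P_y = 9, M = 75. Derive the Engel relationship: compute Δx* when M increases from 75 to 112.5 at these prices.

Δx* = 1.1111

MU_x/MU_y = (y)/(4·x); tangency sets this equal to P_x/P_y.
Rearranging, P_y·y = 4·P_x·x. Substituting into the budget gives P_x·x·(1 + 4) = M.
Demand: x*(P_x,P_y,M) = 0.2·M/P_x and y* = 0.8·M/P_y.
At P_x=6.75, P_y=9, M=75: x* = 0.2·75/6.75 = 2.2222.
At M' = 112.5: x* = 3.3333. Change: 3.3333 − 2.2222 = 1.1111.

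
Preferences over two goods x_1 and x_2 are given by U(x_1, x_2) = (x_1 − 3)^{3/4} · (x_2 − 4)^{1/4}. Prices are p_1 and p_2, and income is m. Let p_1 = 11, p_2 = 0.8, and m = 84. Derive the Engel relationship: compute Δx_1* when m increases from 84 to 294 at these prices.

Δx_1* = 14.3182

MRS = 3·(x_2−4)/(x_1−3). Tangency with p_1/p_2 gives x_2−4 = (1/3)·(p_1/p_2)·(x_1−3).
Substituting into the budget: x_1* = 3 + 0.75·(m − 3·p_1 − 4·p_2)/p_1, and x_2* = 4 + 0.25·(…)/p_2.
Discretionary income = 84 − 3·11 − 4·0.8 = 47.8; x_1* = 3 + 0.75·47.8/11 = 6.2591.
At m' = 294: x_1* = 20.5773. Change: 20.5773 − 6.2591 = 14.3182.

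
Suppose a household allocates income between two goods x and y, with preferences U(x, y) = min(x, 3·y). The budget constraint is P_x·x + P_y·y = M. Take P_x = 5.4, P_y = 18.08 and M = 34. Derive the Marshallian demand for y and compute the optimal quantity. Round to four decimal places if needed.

y* = 0.9918

Leontief preferences: the optimum is at the kink where x/3 = y/1, i.e. y = (1/3)·x.
Budget: P_x·x + P_y·(1/3)·x = M, so (3·P_x + P_y)·x = 3·M.
Demand: x*(P_x,P_y,M) = 3·M/(3·P_x + P_y), y* = M/(3·P_x + P_y).
Here 3·5.4 + 18.08 = 34.28, giving y* = 0.9918.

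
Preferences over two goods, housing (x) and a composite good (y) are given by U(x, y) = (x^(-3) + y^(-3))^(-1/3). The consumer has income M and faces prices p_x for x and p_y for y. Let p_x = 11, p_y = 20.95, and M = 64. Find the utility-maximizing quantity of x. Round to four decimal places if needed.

x* = 2.2196

MU_x ∝ x^(-4), MU_y ∝ y^(-4), so MRS = (y/x)^(4) = p_x/p_y.
Hence y/x = (p_x/p_y)^(1/(4)), i.e. raised to the 0.25 power.
With the ratio pinned down, the budget gives x* = M/(p_x + p_y·(y/x)) and y* = (y/x)·x*.
Numerically y/x = 0.85124, so x* = 64/(11 + 20.95·0.85124) = 2.2196.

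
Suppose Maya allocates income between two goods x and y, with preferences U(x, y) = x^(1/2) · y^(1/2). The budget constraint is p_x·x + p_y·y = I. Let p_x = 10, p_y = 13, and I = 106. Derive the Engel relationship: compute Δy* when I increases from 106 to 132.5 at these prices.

Δy* = 1.0192

The MRS is y/x. Set MRS = p_x/p_y.
So 0.5·p_y·y = 0.5·p_x·x; combined with the budget, a share 0.5 of income goes to x.
Demand: x*(p_x,p_y,I) = 0.5·I/p_x and y* = 0.5·I/p_y.
At p_x=10, p_y=13, I=106: y* = 0.5·106/13 = 4.0769.
At I' = 132.5: y* = 5.0962. Change: 5.0962 − 4.0769 = 1.0192.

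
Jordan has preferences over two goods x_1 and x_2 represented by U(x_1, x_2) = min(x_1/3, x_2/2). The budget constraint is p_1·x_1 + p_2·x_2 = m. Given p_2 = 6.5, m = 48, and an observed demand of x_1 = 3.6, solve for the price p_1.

Leontief preferences: the optimum is at the kink where x_1/3 = x_2/2, i.e. x_2 = (2/3)·x_1.
Budget: p_1·x_1 + p_2·(2/3)·x_1 = m, so (3·p_1 + 2·p_2)·x_1 = 3·m.
Demand: x_1*(p_1,p_2,m) = 3·m/(3·p_1 + 2·p_2), x_2* = 2·m/(3·p_1 + 2·p_2).
Set x_1* = 3.6 in the demand function and solve for p_1: p_1 = 9.

p_1 = 9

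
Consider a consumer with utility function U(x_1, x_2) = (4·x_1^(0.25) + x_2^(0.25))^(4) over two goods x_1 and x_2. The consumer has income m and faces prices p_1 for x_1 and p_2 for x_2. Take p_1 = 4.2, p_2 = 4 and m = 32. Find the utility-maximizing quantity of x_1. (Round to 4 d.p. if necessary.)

MU_x_1 ∝ 4·x_1^(-0.75), MU_x_2 ∝ x_2^(-0.75), so MRS = 4·(x_2/x_1)^(0.75) = p_1/p_2.
Solve for the ratio: x_2/x_1 = [(1/4)·p_1/p_2]^(4/3).
With the ratio pinned down, the budget gives x_1* = m/(p_1 + p_2·(x_2/x_1)) and x_2* = (x_2/x_1)·x_1*.
Numerically x_2/x_1 = 0.168076, so x_1* = 32/(4.2 + 4·0.168076) = 6.5677.

x_1* = 6.5677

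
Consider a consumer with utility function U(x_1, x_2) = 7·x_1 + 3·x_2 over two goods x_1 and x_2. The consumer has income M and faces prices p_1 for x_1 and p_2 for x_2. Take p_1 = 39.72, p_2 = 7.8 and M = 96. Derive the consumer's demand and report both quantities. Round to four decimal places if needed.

Perfect substitutes: compare marginal utility per dollar. 7/p_1 vs 3/p_2 → 0.1762 vs 0.3846.
x_2 gives more utility per dollar, so spend all income on x_2: x_2* = M/p_2, x_1* = 0.
Numerically: x_1* = 0, x_2* = 12.3077.

x_1* = 0, x_2* = 12.3077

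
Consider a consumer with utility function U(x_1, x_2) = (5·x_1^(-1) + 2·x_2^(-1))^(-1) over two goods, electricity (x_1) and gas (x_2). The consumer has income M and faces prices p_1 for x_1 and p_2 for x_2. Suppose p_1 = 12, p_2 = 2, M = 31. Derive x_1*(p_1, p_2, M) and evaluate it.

x_1* = 2.0532

With the ratio pinned down, the budget gives x_1* = M/(p_1 + p_2·(x_2/x_1)) and x_2* = (x_2/x_1)·x_1*.
Numerically x_2/x_1 = 1.549193, so x_1* = 31/(12 + 2·1.549193) = 2.0532.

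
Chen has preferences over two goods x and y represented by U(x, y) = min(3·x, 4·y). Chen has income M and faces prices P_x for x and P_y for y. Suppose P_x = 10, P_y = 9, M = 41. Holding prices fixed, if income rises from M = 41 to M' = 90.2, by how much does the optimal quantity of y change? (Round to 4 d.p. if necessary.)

Δy* = 2.203

Leontief preferences: the optimum is at the kink where x/4 = y/3, i.e. y = (3/4)·x.
Budget: P_x·x + P_y·(3/4)·x = M, so (4·P_x + 3·P_y)·x = 4·M.
Demand: x*(P_x,P_y,M) = 4·M/(4·P_x + 3·P_y), y* = 3·M/(4·P_x + 3·P_y).
Here 4·10 + 3·9 = 67, giving y* = 1.8358.
At M' = 90.2: y* = 4.0388. Change: 4.0388 − 1.8358 = 2.203.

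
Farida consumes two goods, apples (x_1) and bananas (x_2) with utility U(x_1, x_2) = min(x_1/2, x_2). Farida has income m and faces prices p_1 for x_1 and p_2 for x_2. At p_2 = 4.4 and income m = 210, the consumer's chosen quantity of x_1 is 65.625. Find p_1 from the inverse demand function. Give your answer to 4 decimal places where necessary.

Leontief preferences: the optimum is at the kink where x_1/2 = x_2/1, i.e. x_2 = (1/2)·x_1.
Budget: p_1·x_1 + p_2·(1/2)·x_1 = m, so (2·p_1 + p_2)·x_1 = 2·m.
Demand: x_1*(p_1,p_2,m) = 2·m/(2·p_1 + p_2), x_2* = m/(2·p_1 + p_2).
Set x_1* = 65.625 in the demand function and solve for p_1: p_1 = 1.

p_1 = 1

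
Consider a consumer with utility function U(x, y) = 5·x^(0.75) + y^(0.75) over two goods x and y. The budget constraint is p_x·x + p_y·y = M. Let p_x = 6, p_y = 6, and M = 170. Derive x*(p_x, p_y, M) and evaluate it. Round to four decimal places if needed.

x* = 28.2881

From the CES first-order condition, 5·(y/x)^(0.25) = p_x/p_y.
Solve for the ratio: y/x = [(1/5)·p_x/p_y]^(4).
With the ratio pinned down, the budget gives x* = M/(p_x + p_y·(y/x)) and y* = (y/x)·x*.
Numerically y/x = 0.0016, so x* = 170/(6 + 6·0.0016) = 28.2881.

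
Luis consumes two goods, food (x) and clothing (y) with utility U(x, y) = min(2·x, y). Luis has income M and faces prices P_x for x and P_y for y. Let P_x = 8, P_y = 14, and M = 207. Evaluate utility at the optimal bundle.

V = 11.5

Leontief preferences: the optimum is at the kink where x/1 = y/2, i.e. y = 2·x.
Budget: P_x·x + P_y·2·x = M, so (P_x + 2·P_y)·x = M.
Demand: x*(P_x,P_y,M) = M/(P_x + 2·P_y), y* = 2·M/(P_x + 2·P_y).
Here 8 + 2·14 = 36, giving x* = 5.75 and y* = 11.5.
Utility at the optimum: U(5.75, 11.5) = 11.5.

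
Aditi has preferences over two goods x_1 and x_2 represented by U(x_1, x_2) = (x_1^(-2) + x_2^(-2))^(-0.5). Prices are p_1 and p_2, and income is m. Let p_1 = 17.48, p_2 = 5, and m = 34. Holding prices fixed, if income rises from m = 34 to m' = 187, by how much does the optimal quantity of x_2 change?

Δx_2* = 9.263

MRS = MU_x_1/MU_x_2 = (x_2/x_1)^(3). Set equal to p_1/p_2.
Solve for the ratio: x_2/x_1 = [p_1/p_2]^(1/3).
With the ratio pinned down, the budget gives x_1* = m/(p_1 + p_2·(x_2/x_1)) and x_2* = (x_2/x_1)·x_1*.
Numerically x_2/x_1 = 1.517716, so x_1* = 34/(17.48 + 5·1.517716) = 1.3563 and x_2* = 1.517716·1.3563 = 2.0584.
At m' = 187: x_2* = 11.3215. Change: 11.3215 − 2.0584 = 9.263.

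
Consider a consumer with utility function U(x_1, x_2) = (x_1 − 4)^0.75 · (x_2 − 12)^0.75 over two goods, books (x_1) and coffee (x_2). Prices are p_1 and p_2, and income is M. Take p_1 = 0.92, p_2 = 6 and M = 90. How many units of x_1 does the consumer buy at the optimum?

x_1* = 11.7826

Let x_1' = x_1−4, x_2' = x_2−12. MRS = x_2'/x_1' = p_1/p_2.
Substituting into the budget: x_1* = 4 + 0.5·(M − 4·p_1 − 12·p_2)/p_1, and x_2* = 12 + 0.5·(…)/p_2.
Discretionary income = 90 − 4·0.92 − 12·6 = 14.32; x_1* = 4 + 0.5·14.32/0.92 = 11.7826.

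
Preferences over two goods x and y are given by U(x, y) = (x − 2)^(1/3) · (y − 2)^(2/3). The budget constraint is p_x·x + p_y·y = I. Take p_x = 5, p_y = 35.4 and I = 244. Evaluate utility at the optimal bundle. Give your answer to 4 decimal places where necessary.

This is Cobb-Douglas in (x−2, y−2): tangency gives 1/3·p_y·(y−2) = 2/3·p_x·(x−2).
After buying the subsistence bundle (2, 2), a share 1/3 of the remaining income goes to x: x* = 2 + 1/3·(I − 2p_x − 2p_y)/p_x.
Discretionary income = 244 − 2·5 − 2·35.4 = 163.2; x* = 2 + 1/3·163.2/5 = 12.88; y* = 2 + 2/3·163.2/35.4 = 5.0734.
Utility at the optimum: U(12.88, 5.0734) = 4.6841.

V = 4.6841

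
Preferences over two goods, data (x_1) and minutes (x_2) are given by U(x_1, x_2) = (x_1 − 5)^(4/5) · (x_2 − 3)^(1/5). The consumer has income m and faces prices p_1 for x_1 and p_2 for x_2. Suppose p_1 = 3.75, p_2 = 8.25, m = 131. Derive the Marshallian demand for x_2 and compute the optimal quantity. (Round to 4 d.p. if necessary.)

x_2* = 5.1212

Let x_1' = x_1−5, x_2' = x_2−3. MRS = 4·x_2'/x_1' = p_1/p_2.
After buying the subsistence bundle (5, 3), a share 0.8 of the remaining income goes to x_1: x_1* = 5 + 0.8·(m − 5p_1 − 3p_2)/p_1.
Discretionary income = 131 − 5·3.75 − 3·8.25 = 87.5; x_2* = 3 + 0.2·87.5/8.25 = 5.1212.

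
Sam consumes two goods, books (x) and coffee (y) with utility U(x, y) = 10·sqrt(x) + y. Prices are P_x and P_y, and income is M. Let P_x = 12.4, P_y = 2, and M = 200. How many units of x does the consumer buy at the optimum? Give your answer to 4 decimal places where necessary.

x* = 0.6504

Set MRS = P_x/P_y: 5·x^(−1/2) = P_x/P_y.
Thus x* = (5·P_y/P_x)² — independent of M — with the rest of income spent on y.
Plugging in: x* = (5·2/12.4)² = 0.6504.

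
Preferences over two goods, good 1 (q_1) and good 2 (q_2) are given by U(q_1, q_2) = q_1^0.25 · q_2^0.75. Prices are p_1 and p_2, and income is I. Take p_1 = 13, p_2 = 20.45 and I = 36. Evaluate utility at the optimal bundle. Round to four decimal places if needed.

V = 1.1235

MU_q_1/MU_q_2 = (0.25·q_2)/(0.75·q_1); tangency sets this equal to p_1/p_2.
So 0.25·p_2·q_2 = 0.75·p_1·q_1; combined with the budget, a share 0.25 of income goes to q_1.
Demand: q_1*(p_1,p_2,I) = 0.25·I/p_1 and q_2* = 0.75·I/p_2.
At p_1=13, p_2=20.45, I=36: q_1* = 0.25·36/13 = 0.6923, q_2* = 1.3203.
Utility at the optimum: U(0.6923, 1.3203) = 1.1235.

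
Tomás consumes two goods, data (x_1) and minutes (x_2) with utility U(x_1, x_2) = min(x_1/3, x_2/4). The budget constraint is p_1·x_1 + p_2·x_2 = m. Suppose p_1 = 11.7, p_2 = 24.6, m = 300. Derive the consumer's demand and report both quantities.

x_1* = 6.7416, x_2* = 8.9888

Demand: x_1*(p_1,p_2,m) = 3·m/(3·p_1 + 4·p_2), x_2* = 4·m/(3·p_1 + 4·p_2).
Here 3·11.7 + 4·24.6 = 133.5, giving x_1* = 6.7416 and x_2* = 8.9888.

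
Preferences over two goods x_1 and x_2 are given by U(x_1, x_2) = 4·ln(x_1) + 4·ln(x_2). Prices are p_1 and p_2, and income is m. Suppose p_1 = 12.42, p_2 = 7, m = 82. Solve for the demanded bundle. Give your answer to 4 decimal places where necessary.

The MRS is x_2/x_1. Set MRS = p_1/p_2.
So 4·p_2·x_2 = 4·p_1·x_1; combined with the budget, a share 0.5 of income goes to x_1.
Demand: x_1*(p_1,p_2,m) = 0.5·m/p_1 and x_2* = 0.5·m/p_2.
At p_1=12.42, p_2=7, m=82: x_1* = 0.5·82/12.42 = 3.3011, x_2* = 5.8571.

x_1* = 3.3011, x_2* = 5.8571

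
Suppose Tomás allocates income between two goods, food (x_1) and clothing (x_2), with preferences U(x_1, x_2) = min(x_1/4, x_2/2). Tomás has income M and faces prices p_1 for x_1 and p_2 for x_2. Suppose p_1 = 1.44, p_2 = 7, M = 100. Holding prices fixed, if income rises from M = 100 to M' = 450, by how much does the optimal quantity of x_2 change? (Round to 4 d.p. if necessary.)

Δx_2* = 35.4251

Here 4·1.44 + 2·7 = 19.76, giving x_2* = 10.1215.
At M' = 450: x_2* = 45.5466. Change: 45.5466 − 10.1215 = 35.4251.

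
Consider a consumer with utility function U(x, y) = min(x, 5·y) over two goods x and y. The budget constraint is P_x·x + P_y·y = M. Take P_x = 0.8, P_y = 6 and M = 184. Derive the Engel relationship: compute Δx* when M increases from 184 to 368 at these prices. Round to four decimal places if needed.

Leontief preferences: the optimum is at the kink where x/5 = y/1, i.e. y = (1/5)·x.
Budget: P_x·x + P_y·(1/5)·x = M, so (5·P_x + P_y)·x = 5·M.
Demand: x*(P_x,P_y,M) = 5·M/(5·P_x + P_y), y* = M/(5·P_x + P_y).
Here 5·0.8 + 6 = 10, giving x* = 92.
At M' = 368: x* = 184. Change: 184 − 92 = 92.

Δx* = 92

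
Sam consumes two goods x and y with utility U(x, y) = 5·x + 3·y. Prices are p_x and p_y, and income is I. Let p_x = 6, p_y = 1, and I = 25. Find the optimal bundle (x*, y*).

x* = 0, y* = 25

Perfect substitutes: compare marginal utility per dollar. 5/p_x vs 3/p_y → 0.8333 vs 3.
y gives more utility per dollar, so spend all income on y: y* = I/p_y, x* = 0.
Numerically: x* = 0, y* = 25.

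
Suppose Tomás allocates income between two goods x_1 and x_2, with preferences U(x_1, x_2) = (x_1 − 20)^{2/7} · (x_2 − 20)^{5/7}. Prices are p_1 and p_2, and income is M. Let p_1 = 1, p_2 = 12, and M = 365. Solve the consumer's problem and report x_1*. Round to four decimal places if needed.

After buying the subsistence bundle (20, 20), a share 2/7 of the remaining income goes to x_1: x_1* = 20 + 2/7·(M − 20p_1 − 20p_2)/p_1.
Discretionary income = 365 − 20·1 − 20·12 = 105; x_1* = 20 + 2/7·105/1 = 50.

x_1* = 50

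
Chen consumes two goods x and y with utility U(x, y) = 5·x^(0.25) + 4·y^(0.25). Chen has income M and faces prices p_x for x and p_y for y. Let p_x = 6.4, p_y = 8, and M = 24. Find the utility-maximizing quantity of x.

With the ratio pinned down, the budget gives x* = M/(p_x + p_y·(y/x)) and y* = (y/x)·x*.
Numerically y/x = 0.551535, so x* = 24/(6.4 + 8·0.551535) = 2.2197.

x* = 2.2197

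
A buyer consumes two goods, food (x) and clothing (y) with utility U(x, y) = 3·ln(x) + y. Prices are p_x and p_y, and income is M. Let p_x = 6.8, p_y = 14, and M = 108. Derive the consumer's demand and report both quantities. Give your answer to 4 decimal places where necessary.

x* = 6.1765, y* = 4.7143

MU_x = 3/x, MU_y = 1. Tangency: 3/x = p_x/p_y.
So x*(p_x,p_y) = 3·p_y/p_x, independent of income; and y* = (M − 3·p_y)/p_y.
At the given prices: x* = 3·14/6.8 = 6.1765, and y* = 4.7143.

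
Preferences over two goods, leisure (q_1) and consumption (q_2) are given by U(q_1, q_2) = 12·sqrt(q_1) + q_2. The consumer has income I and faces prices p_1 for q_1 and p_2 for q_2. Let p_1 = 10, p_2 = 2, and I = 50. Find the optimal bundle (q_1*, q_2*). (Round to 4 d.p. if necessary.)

q_1* = 1.44, q_2* = 17.8

MU_q_1 = 6/√q_1, MU_q_2 = 1. Tangency: 6/√q_1 = p_1/p_2.
Thus q_1* = (6·p_2/p_1)² — independent of I — with the rest of income spent on q_2.
Plugging in: q_1* = (6·2/10)² = 1.44, q_2* = 17.8.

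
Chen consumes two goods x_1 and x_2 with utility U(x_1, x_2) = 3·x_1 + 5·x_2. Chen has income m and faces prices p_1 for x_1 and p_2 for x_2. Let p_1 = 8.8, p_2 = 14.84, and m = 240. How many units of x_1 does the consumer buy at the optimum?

Linear utility — the consumer picks whichever good has higher MU/price: 3/8.8 = 0.3409 vs 5/14.84 = 0.3369.
x_1 gives more utility per dollar, so spend all income on x_1: x_1* = m/p_1, x_2* = 0.
Numerically: x_1* = 27.2727, x_2* = 0.

x_1* = 27.2727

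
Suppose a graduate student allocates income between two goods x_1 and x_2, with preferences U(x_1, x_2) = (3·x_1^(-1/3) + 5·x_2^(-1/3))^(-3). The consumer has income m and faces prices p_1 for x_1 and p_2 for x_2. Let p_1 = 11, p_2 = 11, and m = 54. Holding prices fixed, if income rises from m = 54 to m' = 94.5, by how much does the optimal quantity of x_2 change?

Substitute x_2 = (x_2/x_1)·x_1 into the budget: x_1* = m/(p_1 + p_2·(x_2/x_1)).
Numerically x_2/x_1 = 1.466853, so x_1* = 54/(11 + 11·1.466853) = 1.99 and x_2* = 1.466853·1.99 = 2.9191.
At m' = 94.5: x_2* = 5.1084. Change: 5.1084 − 2.9191 = 2.1893.

Δx_2* = 2.1893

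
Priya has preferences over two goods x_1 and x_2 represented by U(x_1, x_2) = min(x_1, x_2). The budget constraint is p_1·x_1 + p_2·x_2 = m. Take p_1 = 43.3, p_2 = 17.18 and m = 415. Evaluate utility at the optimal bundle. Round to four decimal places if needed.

Here 43.3 + 17.18 = 60.48, giving x_1* = 6.8618 and x_2* = 6.8618.
Utility at the optimum: U(6.8618, 6.8618) = 6.8618.

V = 6.8618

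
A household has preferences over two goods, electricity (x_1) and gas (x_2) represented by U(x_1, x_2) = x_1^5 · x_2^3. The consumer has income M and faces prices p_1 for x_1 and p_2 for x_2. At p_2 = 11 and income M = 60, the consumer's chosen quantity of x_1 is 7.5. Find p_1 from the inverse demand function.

p_1 = 5

Tangency: MRS = (5/3)·x_2/x_1 = p_1/p_2.
Rearranging, p_2·x_2 = (3/5)·p_1·x_1. Substituting into the budget gives p_1·x_1·(1 + (3/5)) = M.
Demand: x_1*(p_1,p_2,M) = 0.625·M/p_1 and x_2* = 0.375·M/p_2.
Set x_1* = 7.5 in the demand function and solve for p_1: p_1 = 5.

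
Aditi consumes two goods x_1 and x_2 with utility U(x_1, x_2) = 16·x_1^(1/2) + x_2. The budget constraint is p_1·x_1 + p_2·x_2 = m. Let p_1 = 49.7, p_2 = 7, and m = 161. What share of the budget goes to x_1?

Utility is quasi-linear in x_2; the FOC for x_1 is 8/√x_1 = p_1/p_2.
Solve: √x_1 = 8·p_2/p_1, so x_1*(p_1,p_2) = (8·p_2/p_1)², and x_2* = (m − p_1·x_1*)/p_2.
Plugging in: x_1* = (8·7/49.7)² = 1.2696, x_2* = 13.9859.
Expenditure on x_1: 49.7·1.2696 = 63.0986; share = 0.3919.

share on x_1 = 0.3919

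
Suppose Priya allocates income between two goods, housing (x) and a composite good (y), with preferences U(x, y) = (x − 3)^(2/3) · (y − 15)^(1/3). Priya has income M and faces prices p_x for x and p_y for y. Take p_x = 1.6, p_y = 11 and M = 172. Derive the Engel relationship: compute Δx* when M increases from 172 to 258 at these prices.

Δx* = 35.8333

Let x' = x−3, y' = y−15. MRS = 2·y'/x' = p_x/p_y.
After buying the subsistence bundle (3, 15), a share 2/3 of the remaining income goes to x: x* = 3 + 2/3·(M − 3p_x − 15p_y)/p_x.
Discretionary income = 172 − 3·1.6 − 15·11 = 2.2; x* = 3 + 2/3·2.2/1.6 = 3.9167.
At M' = 258: x* = 39.75. Change: 39.75 − 3.9167 = 35.8333.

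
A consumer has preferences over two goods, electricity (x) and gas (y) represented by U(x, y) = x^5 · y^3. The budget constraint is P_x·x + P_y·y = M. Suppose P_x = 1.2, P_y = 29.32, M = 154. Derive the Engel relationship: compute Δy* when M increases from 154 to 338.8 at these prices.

Δy* = 2.3636

MU_x/MU_y = (5·y)/(3·x); tangency sets this equal to P_x/P_y.
Rearranging, P_y·y = (3/5)·P_x·x. Substituting into the budget gives P_x·x·(1 + (3/5)) = M.
Demand: x*(P_x,P_y,M) = 0.625·M/P_x and y* = 0.375·M/P_y.
At P_x=1.2, P_y=29.32, M=154: y* = 0.375·154/29.32 = 1.9696.
At M' = 338.8: y* = 4.3332. Change: 4.3332 − 1.9696 = 2.3636.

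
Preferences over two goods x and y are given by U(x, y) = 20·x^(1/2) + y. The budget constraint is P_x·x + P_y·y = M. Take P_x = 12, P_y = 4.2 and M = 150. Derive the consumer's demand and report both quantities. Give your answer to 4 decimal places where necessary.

Thus x* = (10·P_y/P_x)² — independent of M — with the rest of income spent on y.
Plugging in: x* = (10·4.2/12)² = 12.25, y* = 0.7143.

x* = 12.25, y* = 0.7143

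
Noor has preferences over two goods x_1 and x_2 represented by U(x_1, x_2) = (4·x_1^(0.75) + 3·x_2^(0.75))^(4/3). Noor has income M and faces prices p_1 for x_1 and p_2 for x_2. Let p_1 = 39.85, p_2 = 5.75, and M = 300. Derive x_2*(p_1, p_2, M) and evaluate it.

x_2* = 51.6832

Numerically x_2/x_1 = 729.939688, so x_1* = 300/(39.85 + 5.75·729.939688) = 0.0708 and x_2* = 729.939688·0.0708 = 51.6832.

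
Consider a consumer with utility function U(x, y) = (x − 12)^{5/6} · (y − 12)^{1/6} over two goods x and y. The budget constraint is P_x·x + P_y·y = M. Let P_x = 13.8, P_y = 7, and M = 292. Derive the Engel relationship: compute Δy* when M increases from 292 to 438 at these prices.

Δy* = 3.4762

This is Cobb-Douglas in (x−12, y−12): tangency gives 5/6·P_y·(y−12) = 1/6·P_x·(x−12).
Substituting into the budget: x* = 12 + 5/6·(M − 12·P_x − 12·P_y)/P_x, and y* = 12 + 1/6·(…)/P_y.
Discretionary income = 292 − 12·13.8 − 12·7 = 42.4; y* = 12 + 1/6·42.4/7 = 13.0095.
At M' = 438: y* = 16.4857. Change: 16.4857 − 13.0095 = 3.4762.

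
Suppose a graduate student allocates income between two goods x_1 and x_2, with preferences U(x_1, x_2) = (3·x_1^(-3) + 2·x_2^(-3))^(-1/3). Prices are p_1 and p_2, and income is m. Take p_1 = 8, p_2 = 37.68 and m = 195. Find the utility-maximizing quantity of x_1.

MRS = MU_x_1/MU_x_2 = (3/2)·(x_2/x_1)^(4). Set equal to p_1/p_2.
Solve for the ratio: x_2/x_1 = [(2/3)·p_1/p_2]^(0.25).
Substitute x_2 = (x_2/x_1)·x_1 into the budget: x_1* = m/(p_1 + p_2·(x_2/x_1)).
Numerically x_2/x_1 = 0.613369, so x_1* = 195/(8 + 37.68·0.613369) = 6.2677.

x_1* = 6.2677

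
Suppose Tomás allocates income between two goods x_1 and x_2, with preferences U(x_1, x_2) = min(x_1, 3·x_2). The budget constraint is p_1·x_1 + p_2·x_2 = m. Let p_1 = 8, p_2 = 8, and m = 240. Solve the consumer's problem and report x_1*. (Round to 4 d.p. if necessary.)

x_1* = 22.5

With perfect complements, no substitution: consume in ratio x_1:x_2 = 3:1.
Budget: p_1·x_1 + p_2·(1/3)·x_1 = m, so (3·p_1 + p_2)·x_1 = 3·m.
Demand: x_1*(p_1,p_2,m) = 3·m/(3·p_1 + p_2), x_2* = m/(3·p_1 + p_2).
Here 3·8 + 8 = 32, giving x_1* = 22.5.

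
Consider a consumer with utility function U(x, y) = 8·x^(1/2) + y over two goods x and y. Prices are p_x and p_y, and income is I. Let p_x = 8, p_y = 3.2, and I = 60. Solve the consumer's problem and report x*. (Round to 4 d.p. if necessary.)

MU_x = 4/√x, MU_y = 1. Tangency: 4/√x = p_x/p_y.
Thus x* = (4·p_y/p_x)² — independent of I — with the rest of income spent on y.
Plugging in: x* = (4·3.2/8)² = 2.56.

x* = 2.56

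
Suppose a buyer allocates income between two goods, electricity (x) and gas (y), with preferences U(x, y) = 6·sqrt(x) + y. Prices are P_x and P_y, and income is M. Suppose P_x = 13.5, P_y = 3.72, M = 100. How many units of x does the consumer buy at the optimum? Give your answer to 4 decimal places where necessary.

x* = 0.6834

Set MRS = P_x/P_y: 3·x^(−1/2) = P_x/P_y.
Solve: √x = 3·P_y/P_x, so x*(P_x,P_y) = (3·P_y/P_x)², and y* = (M − P_x·x*)/P_y.
Plugging in: x* = (3·3.72/13.5)² = 0.6834.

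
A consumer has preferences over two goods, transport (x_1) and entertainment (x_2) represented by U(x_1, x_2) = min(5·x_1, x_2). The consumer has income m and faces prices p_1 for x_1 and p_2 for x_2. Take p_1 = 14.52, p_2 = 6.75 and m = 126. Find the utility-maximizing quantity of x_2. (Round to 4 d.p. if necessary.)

x_2* = 13.0516

Leontief preferences: the optimum is at the kink where x_1/1 = x_2/5, i.e. x_2 = 5·x_1.
Budget: p_1·x_1 + p_2·5·x_1 = m, so (p_1 + 5·p_2)·x_1 = m.
Demand: x_1*(p_1,p_2,m) = m/(p_1 + 5·p_2), x_2* = 5·m/(p_1 + 5·p_2).
Here 14.52 + 5·6.75 = 48.27, giving x_2* = 13.0516.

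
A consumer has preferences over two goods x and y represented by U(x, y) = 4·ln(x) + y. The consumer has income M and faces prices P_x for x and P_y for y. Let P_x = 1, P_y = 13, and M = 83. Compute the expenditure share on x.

MU_x = 4/x, MU_y = 1. Tangency: 4/x = P_x/P_y.
So x*(P_x,P_y) = 4·P_y/P_x, independent of income; and y* = (M − 4·P_y)/P_y.
At the given prices: x* = 4·13/1 = 52, and y* = 2.3846.
Expenditure on x: 1·52 = 52; share = 0.6265.

share on x = 0.6265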